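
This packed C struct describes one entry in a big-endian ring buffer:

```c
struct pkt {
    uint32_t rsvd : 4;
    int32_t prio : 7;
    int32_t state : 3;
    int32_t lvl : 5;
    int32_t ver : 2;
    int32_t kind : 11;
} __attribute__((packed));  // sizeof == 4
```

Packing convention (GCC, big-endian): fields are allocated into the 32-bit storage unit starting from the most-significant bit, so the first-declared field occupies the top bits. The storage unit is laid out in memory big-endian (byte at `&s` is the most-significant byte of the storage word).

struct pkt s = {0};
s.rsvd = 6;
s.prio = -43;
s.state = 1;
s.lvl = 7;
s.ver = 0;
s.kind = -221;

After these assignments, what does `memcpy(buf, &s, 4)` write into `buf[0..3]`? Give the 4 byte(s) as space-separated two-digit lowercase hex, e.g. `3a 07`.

6a a4 e7 23

[28+:4] rsvd=6 & 0xf = 0x6; word=0x60000000
[21+:7] prio=-43 & 0x7f = 0x55; word=0x6aa00000
[18+:3] state=1 & 0x7 = 0x1; word=0x6aa40000
[13+:5] lvl=7 & 0x1f = 0x7; word=0x6aa4e000
[11+:2] ver=0 & 0x3 = 0x0; word=0x6aa4e000
[0+:11] kind=-221 & 0x7ff = 0x723; word=0x6aa4e723
word = 0x6aa4e723 → big-endian bytes:
  [0]=0x6a  [1]=0xa4  [2]=0xe7  [3]=0x23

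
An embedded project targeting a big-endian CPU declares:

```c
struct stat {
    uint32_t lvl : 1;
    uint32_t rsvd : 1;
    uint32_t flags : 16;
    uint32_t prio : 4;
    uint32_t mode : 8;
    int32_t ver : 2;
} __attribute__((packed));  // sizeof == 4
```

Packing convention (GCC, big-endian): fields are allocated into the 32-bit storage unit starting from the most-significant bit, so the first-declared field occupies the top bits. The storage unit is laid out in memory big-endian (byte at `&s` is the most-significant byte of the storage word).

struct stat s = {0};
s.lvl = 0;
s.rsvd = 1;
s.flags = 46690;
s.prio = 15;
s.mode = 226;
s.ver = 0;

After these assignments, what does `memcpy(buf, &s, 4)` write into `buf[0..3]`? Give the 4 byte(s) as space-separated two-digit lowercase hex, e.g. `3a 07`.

[31+:1] lvl=0 & 0x1 = 0x0; word=0x00000000
[30+:1] rsvd=1 & 0x1 = 0x1; word=0x40000000
[14+:16] flags=46690 & 0xffff = 0xb662; word=0x6d988000
[10+:4] prio=15 & 0xf = 0xf; word=0x6d98bc00
[2+:8] mode=226 & 0xff = 0xe2; word=0x6d98bf88
[0+:2] ver=0 & 0x3 = 0x0; word=0x6d98bf88
word = 0x6d98bf88 → big-endian bytes:
  [0]=0x6d  [1]=0x98  [2]=0xbf  [3]=0x88

6d 98 bf 88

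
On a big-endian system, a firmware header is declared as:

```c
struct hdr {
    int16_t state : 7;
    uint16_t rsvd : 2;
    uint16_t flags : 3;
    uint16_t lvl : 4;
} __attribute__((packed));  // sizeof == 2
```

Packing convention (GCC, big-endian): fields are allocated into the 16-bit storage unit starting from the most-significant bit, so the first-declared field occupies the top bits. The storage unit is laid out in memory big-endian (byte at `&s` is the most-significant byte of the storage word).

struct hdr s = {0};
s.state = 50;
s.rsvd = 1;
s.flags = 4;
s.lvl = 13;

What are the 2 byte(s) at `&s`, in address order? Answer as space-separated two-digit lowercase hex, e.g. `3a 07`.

64 cd

state (7b) val=50 bits=0x32 at bit 9: 0x6400
rsvd (2b) val=1 bits=0x1 at bit 7: 0x6480
flags (3b) val=4 bits=0x4 at bit 4: 0x64c0
lvl (4b) val=13 bits=0xd at bit 0: 0x64cd
word = 0x64cd → big-endian bytes:
  [0]=0x64  [1]=0xcd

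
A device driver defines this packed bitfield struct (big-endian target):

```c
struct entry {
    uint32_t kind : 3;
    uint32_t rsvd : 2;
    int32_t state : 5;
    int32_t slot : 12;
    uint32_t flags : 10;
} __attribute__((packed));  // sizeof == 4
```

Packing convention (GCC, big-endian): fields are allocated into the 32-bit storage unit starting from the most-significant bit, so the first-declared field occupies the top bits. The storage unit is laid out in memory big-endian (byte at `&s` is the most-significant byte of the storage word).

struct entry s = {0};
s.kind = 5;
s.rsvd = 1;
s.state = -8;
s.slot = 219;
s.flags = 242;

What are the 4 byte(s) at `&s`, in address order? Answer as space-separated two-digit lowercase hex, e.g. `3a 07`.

ae 03 6c f2

kind (3b) val=5 bits=0x5 at bit 29: 0xa0000000
rsvd (2b) val=1 bits=0x1 at bit 27: 0xa8000000
state (5b) val=-8 bits=0x18 at bit 22: 0xae000000
slot (12b) val=219 bits=0xdb at bit 10: 0xae036c00
flags (10b) val=242 bits=0xf2 at bit 0: 0xae036cf2
word = 0xae036cf2 → big-endian bytes:
  [0]=0xae  [1]=0x03  [2]=0x6c  [3]=0xf2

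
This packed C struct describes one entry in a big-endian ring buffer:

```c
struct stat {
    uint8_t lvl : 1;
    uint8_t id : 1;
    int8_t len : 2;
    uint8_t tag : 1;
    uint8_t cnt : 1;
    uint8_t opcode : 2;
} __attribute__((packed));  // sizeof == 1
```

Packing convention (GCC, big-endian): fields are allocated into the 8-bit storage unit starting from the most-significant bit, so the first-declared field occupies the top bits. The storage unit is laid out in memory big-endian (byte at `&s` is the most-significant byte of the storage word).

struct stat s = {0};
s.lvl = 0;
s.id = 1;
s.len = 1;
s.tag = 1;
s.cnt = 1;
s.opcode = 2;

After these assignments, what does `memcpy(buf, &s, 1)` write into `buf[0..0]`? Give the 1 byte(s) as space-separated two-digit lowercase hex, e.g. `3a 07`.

lvl:1 = 0 → 0x0 << 7 → word 0x00
id:1 = 1 → 0x1 << 6 → word 0x40
len:2 = 1 → 0x1 << 4 → word 0x50
tag:1 = 1 → 0x1 << 3 → word 0x58
cnt:1 = 1 → 0x1 << 2 → word 0x5c
opcode:2 = 2 → 0x2 << 0 → word 0x5e
word = 0x5e → big-endian bytes:
  [0]=0x5e

5e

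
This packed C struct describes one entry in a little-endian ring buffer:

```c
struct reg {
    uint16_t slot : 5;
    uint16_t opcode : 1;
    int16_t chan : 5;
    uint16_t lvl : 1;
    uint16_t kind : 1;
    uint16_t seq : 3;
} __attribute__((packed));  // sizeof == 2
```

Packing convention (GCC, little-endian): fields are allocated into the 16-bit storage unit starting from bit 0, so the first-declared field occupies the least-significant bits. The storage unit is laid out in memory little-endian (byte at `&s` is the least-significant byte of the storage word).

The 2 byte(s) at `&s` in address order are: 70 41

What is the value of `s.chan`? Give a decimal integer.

5

[0]=0x70 [1]=0x41 (little-endian) → word 0x4170
slot [0+:5] = (word>>0) & 0x1f = 16
opcode [5+:1] = (word>>5) & 0x1 = 1
chan [6+:5] = (word>>6) & 0x1f = 5  ←
lvl [11+:1] = (word>>11) & 0x1 = 0
kind [12+:1] = (word>>12) & 0x1 = 0
seq [13+:3] = (word>>13) & 0x7 = 2
chan signed 5b, MSB=0: value = 5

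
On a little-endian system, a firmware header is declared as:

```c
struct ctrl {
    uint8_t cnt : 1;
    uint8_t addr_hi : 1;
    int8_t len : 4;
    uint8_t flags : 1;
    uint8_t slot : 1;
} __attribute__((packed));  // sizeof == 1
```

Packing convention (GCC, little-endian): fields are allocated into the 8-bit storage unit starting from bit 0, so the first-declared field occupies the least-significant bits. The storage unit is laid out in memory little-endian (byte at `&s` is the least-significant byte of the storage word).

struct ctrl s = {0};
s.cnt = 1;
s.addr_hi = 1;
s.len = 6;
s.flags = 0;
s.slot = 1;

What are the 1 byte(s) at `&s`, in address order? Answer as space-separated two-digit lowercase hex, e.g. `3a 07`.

cnt (1b) val=1 bits=0x1 at bit 0: 0x01
addr_hi (1b) val=1 bits=0x1 at bit 1: 0x03
len (4b) val=6 bits=0x6 at bit 2: 0x1b
flags (1b) val=0 bits=0x0 at bit 6: 0x1b
slot (1b) val=1 bits=0x1 at bit 7: 0x9b
word = 0x9b → little-endian bytes:
  [0]=0x9b

9b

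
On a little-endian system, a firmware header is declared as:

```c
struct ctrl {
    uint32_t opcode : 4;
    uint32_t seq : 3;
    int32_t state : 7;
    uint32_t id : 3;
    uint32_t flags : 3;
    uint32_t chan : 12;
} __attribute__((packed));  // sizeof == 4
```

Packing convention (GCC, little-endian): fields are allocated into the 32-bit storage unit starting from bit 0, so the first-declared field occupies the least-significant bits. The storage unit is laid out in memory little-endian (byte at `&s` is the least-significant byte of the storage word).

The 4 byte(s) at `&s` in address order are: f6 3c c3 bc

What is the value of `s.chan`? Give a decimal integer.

[0]=0xf6 [1]=0x3c [2]=0xc3 [3]=0xbc (little-endian) → word 0xbcc33cf6
opcode:4 @ bit 0 → (0xbcc33cf6>>0)&0xf = 0x6
seq:3 @ bit 4 → (0xbcc33cf6>>4)&0x7 = 0x7
state:7 @ bit 7 → (0xbcc33cf6>>7)&0x7f = 0x79
id:3 @ bit 14 → (0xbcc33cf6>>14)&0x7 = 0x4
flags:3 @ bit 17 → (0xbcc33cf6>>17)&0x7 = 0x1
chan:12 @ bit 20 → (0xbcc33cf6>>20)&0xfff = 0xbcc  ←

3020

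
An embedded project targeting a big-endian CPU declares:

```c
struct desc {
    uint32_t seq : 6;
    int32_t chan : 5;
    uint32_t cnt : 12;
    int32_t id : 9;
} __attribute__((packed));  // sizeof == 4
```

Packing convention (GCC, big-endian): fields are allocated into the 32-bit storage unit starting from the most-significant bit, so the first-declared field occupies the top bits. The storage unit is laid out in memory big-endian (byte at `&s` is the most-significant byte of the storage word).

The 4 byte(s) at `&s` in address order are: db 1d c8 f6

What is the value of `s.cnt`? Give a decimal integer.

3812

[0]=0xdb [1]=0x1d [2]=0xc8 [3]=0xf6 (big-endian) → word 0xdb1dc8f6
seq [26+:6] = (word>>26) & 0x3f = 54
chan [21+:5] = (word>>21) & 0x1f = 24
cnt [9+:12] = (word>>9) & 0xfff = 3812  ←
id [0+:9] = (word>>0) & 0x1ff = 246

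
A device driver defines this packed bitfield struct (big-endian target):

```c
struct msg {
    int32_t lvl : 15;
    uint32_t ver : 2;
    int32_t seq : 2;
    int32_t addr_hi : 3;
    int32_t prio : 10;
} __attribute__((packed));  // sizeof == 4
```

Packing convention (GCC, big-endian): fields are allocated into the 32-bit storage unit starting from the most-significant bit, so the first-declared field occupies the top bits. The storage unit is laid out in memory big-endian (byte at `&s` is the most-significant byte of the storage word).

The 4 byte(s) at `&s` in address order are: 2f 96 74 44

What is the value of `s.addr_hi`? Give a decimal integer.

-3

[0]=0x2f [1]=0x96 [2]=0x74 [3]=0x44 (big-endian) → word 0x2f967444
lvl [17+:15] = (word>>17) & 0x7fff = 6091
ver [15+:2] = (word>>15) & 0x3 = 0
seq [13+:2] = (word>>13) & 0x3 = 3
addr_hi [10+:3] = (word>>10) & 0x7 = 5  ←
prio [0+:10] = (word>>0) & 0x3ff = 68
addr_hi signed 3b, MSB=1: 5 - 8 = -3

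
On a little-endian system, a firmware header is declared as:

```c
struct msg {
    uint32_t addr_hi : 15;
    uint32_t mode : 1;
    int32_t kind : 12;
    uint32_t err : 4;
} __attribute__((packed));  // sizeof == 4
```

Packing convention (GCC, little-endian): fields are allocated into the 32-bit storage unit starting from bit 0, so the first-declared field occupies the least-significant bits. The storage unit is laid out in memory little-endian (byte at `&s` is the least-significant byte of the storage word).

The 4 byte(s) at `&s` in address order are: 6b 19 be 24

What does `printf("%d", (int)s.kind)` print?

1214

[0]=0x6b [1]=0x19 [2]=0xbe [3]=0x24 (little-endian) → word 0x24be196b
addr_hi [0+:15] = (word>>0) & 0x7fff = 6507
mode [15+:1] = (word>>15) & 0x1 = 0
kind [16+:12] = (word>>16) & 0xfff = 1214  ←
err [28+:4] = (word>>28) & 0xf = 2
kind signed 12b, MSB=0: value = 1214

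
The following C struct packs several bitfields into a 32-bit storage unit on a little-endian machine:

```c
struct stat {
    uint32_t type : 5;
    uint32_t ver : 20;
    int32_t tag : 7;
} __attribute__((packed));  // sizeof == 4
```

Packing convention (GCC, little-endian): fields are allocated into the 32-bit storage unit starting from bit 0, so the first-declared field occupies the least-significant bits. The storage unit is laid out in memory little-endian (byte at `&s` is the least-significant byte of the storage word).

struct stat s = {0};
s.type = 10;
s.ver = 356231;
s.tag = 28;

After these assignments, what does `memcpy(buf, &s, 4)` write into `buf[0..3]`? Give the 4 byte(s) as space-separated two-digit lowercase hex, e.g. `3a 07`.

[0+:5] type=10 & 0x1f = 0xa; word=0x0000000a
[5+:20] ver=356231 & 0xfffff = 0x56f87; word=0x00adf0ea
[25+:7] tag=28 & 0x7f = 0x1c; word=0x38adf0ea
word = 0x38adf0ea → little-endian bytes:
  [0]=0xea  [1]=0xf0  [2]=0xad  [3]=0x38

ea f0 ad 38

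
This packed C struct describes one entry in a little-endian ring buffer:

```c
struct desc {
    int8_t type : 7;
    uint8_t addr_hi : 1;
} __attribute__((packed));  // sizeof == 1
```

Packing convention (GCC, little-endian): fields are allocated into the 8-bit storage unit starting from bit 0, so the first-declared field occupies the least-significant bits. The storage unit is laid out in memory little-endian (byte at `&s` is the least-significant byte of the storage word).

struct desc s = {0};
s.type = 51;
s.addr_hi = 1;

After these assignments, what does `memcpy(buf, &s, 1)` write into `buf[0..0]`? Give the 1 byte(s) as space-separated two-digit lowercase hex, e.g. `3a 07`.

[0+:7] type=51 & 0x7f = 0x33; word=0x33
[7+:1] addr_hi=1 & 0x1 = 0x1; word=0xb3
word = 0xb3 → little-endian bytes:
  [0]=0xb3

b3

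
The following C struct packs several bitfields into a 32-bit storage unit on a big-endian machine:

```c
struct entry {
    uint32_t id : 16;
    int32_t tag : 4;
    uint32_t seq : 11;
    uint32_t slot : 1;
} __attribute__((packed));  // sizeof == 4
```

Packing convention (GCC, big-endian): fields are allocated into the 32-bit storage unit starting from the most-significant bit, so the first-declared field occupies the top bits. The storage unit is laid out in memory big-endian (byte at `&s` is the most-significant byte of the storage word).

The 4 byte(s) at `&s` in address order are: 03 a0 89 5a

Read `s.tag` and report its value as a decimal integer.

[0]=0x03 [1]=0xa0 [2]=0x89 [3]=0x5a (big-endian) → word 0x03a0895a
id:16 @ bit 16 → (0x03a0895a>>16)&0xffff = 0x3a0
tag:4 @ bit 12 → (0x03a0895a>>12)&0xf = 0x8  ←
seq:11 @ bit 1 → (0x03a0895a>>1)&0x7ff = 0x4ad
slot:1 @ bit 0 → (0x03a0895a>>0)&0x1 = 0x0
tag signed 4b, MSB=1: 8 - 16 = -8

-8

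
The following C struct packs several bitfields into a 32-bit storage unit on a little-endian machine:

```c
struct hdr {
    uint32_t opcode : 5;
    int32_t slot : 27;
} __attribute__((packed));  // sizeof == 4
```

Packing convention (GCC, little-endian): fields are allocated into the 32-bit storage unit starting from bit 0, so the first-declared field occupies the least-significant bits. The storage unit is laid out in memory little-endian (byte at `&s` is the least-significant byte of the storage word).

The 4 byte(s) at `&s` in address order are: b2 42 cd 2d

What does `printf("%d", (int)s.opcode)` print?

[0]=0xb2 [1]=0x42 [2]=0xcd [3]=0x2d (little-endian) → word 0x2dcd42b2
opcode [0+:5] = (word>>0) & 0x1f = 18  ←
slot [5+:27] = (word>>5) & 0x7ffffff = 24013333

18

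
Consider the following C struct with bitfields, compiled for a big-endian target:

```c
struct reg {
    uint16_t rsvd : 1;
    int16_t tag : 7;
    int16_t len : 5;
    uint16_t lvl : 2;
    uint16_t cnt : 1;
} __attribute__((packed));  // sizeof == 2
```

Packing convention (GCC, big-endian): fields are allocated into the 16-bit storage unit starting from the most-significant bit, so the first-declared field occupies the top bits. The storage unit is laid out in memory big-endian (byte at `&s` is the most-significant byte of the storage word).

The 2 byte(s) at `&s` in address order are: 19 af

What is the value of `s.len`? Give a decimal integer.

-11

[0]=0x19 [1]=0xaf (big-endian) → word 0x19af
rsvd [15+:1] = (word>>15) & 0x1 = 0
tag [8+:7] = (word>>8) & 0x7f = 25
len [3+:5] = (word>>3) & 0x1f = 21  ←
lvl [1+:2] = (word>>1) & 0x3 = 3
cnt [0+:1] = (word>>0) & 0x1 = 1
len signed 5b, MSB=1: 21 - 32 = -11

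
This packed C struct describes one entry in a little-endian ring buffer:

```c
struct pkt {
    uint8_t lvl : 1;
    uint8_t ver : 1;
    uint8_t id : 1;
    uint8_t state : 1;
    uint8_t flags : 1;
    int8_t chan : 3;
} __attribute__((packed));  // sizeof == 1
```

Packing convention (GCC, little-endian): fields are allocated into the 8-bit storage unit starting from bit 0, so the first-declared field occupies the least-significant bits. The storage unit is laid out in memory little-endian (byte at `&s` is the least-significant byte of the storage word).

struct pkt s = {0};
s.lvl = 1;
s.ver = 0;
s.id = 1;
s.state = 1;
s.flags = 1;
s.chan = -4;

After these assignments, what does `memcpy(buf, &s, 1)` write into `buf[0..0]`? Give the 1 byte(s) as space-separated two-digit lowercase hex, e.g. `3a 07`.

9d

lvl (1b) val=1 bits=0x1 at bit 0: 0x01
ver (1b) val=0 bits=0x0 at bit 1: 0x01
id (1b) val=1 bits=0x1 at bit 2: 0x05
state (1b) val=1 bits=0x1 at bit 3: 0x0d
flags (1b) val=1 bits=0x1 at bit 4: 0x1d
chan (3b) val=-4 bits=0x4 at bit 5: 0x9d
word = 0x9d → little-endian bytes:
  [0]=0x9d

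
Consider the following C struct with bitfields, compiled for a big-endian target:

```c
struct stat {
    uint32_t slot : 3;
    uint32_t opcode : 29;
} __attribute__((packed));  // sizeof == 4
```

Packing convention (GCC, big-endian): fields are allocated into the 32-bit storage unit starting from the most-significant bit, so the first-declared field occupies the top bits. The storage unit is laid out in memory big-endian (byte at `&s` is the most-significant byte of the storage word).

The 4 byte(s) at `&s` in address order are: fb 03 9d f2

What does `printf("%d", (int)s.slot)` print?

[0]=0xfb [1]=0x03 [2]=0x9d [3]=0xf2 (big-endian) → word 0xfb039df2
slot [29+:3] = (word>>29) & 0x7 = 7  ←
opcode [0+:29] = (word>>0) & 0x1fffffff = 453221874

7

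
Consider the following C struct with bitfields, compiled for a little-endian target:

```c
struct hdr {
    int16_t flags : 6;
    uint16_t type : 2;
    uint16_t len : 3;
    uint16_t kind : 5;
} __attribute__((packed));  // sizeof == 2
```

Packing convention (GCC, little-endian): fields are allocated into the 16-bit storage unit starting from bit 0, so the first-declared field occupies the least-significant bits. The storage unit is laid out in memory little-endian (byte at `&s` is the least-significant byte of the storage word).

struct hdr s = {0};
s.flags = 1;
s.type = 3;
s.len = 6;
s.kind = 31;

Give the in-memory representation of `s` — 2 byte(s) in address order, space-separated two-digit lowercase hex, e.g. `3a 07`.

c1 fe

flags:6 = 1 → 0x1 << 0 → word 0x0001
type:2 = 3 → 0x3 << 6 → word 0x00c1
len:3 = 6 → 0x6 << 8 → word 0x06c1
kind:5 = 31 → 0x1f << 11 → word 0xfec1
word = 0xfec1 → little-endian bytes:
  [0]=0xc1  [1]=0xfe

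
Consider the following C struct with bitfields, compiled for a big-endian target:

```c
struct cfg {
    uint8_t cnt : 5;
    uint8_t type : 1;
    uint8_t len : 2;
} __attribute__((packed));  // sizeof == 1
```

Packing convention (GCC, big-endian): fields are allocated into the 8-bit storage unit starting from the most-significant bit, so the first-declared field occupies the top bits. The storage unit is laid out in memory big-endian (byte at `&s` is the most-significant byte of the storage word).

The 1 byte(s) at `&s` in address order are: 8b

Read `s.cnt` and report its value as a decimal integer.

17

[0]=0x8b (big-endian) → word 0x8b
cnt [3+:5] = (word>>3) & 0x1f = 17  ←
type [2+:1] = (word>>2) & 0x1 = 0
len [0+:2] = (word>>0) & 0x3 = 3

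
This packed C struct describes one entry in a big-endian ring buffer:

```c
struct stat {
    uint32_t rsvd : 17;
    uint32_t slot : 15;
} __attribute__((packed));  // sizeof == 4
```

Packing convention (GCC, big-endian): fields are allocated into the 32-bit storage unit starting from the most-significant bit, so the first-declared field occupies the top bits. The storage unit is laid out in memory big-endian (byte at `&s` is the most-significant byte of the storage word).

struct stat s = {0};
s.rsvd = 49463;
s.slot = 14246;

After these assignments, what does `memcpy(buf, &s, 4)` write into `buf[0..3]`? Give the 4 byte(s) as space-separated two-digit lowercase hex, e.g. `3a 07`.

rsvd (17b) val=49463 bits=0xc137 at bit 15: 0x609b8000
slot (15b) val=14246 bits=0x37a6 at bit 0: 0x609bb7a6
word = 0x609bb7a6 → big-endian bytes:
  [0]=0x60  [1]=0x9b  [2]=0xb7  [3]=0xa6

60 9b b7 a6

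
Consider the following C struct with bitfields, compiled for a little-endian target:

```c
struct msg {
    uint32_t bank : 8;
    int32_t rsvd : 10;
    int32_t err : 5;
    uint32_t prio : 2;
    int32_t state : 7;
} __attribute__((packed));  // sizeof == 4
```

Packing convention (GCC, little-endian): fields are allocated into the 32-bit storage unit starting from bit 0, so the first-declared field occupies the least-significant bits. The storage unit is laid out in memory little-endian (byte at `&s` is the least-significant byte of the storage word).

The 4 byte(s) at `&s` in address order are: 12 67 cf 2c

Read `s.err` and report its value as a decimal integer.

-13

[0]=0x12 [1]=0x67 [2]=0xcf [3]=0x2c (little-endian) → word 0x2ccf6712
bank:8 @ bit 0 → (0x2ccf6712>>0)&0xff = 0x12
rsvd:10 @ bit 8 → (0x2ccf6712>>8)&0x3ff = 0x367
err:5 @ bit 18 → (0x2ccf6712>>18)&0x1f = 0x13  ←
prio:2 @ bit 23 → (0x2ccf6712>>23)&0x3 = 0x1
state:7 @ bit 25 → (0x2ccf6712>>25)&0x7f = 0x16
err signed 5b, MSB=1: 19 - 32 = -13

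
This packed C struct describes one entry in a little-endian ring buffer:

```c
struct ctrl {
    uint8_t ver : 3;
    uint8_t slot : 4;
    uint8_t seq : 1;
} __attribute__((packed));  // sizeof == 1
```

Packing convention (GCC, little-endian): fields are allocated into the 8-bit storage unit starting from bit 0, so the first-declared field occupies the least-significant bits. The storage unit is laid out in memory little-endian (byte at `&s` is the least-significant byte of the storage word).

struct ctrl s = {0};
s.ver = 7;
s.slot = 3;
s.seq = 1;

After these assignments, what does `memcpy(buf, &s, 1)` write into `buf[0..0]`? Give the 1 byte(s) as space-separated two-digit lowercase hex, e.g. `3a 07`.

ver (3b) val=7 bits=0x7 at bit 0: 0x07
slot (4b) val=3 bits=0x3 at bit 3: 0x1f
seq (1b) val=1 bits=0x1 at bit 7: 0x9f
word = 0x9f → little-endian bytes:
  [0]=0x9f

9f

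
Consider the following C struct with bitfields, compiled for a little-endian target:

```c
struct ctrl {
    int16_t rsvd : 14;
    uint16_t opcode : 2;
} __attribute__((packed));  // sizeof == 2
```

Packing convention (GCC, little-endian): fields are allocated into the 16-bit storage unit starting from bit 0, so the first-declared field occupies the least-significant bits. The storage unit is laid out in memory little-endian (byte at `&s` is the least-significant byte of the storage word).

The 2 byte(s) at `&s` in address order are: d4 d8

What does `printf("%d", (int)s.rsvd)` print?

[0]=0xd4 [1]=0xd8 (little-endian) → word 0xd8d4
rsvd [0+:14] = (word>>0) & 0x3fff = 6356  ←
opcode [14+:2] = (word>>14) & 0x3 = 3
rsvd signed 14b, MSB=0: value = 6356

6356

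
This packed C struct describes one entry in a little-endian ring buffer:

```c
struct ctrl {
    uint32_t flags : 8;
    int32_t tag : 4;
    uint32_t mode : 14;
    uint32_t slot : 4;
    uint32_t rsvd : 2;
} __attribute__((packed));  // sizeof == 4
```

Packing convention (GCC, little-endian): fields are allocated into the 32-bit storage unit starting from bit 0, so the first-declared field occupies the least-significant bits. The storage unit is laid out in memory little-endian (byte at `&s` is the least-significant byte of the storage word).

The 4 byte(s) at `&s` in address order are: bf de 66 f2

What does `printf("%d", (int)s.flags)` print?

[0]=0xbf [1]=0xde [2]=0x66 [3]=0xf2 (little-endian) → word 0xf266debf
flags:8 @ bit 0 → (0xf266debf>>0)&0xff = 0xbf  ←
tag:4 @ bit 8 → (0xf266debf>>8)&0xf = 0xe
mode:14 @ bit 12 → (0xf266debf>>12)&0x3fff = 0x266d
slot:4 @ bit 26 → (0xf266debf>>26)&0xf = 0xc
rsvd:2 @ bit 30 → (0xf266debf>>30)&0x3 = 0x3

191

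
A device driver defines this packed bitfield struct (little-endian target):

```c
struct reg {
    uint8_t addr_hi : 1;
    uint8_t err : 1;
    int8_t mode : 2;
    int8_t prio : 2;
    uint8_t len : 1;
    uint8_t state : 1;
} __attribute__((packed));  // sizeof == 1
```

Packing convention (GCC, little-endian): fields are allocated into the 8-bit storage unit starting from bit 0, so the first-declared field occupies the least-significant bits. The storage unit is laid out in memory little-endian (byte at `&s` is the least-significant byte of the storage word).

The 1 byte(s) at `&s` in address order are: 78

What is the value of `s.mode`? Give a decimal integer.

-2

[0]=0x78 (little-endian) → word 0x78
addr_hi:1 @ bit 0 → (0x78>>0)&0x1 = 0x0
err:1 @ bit 1 → (0x78>>1)&0x1 = 0x0
mode:2 @ bit 2 → (0x78>>2)&0x3 = 0x2  ←
prio:2 @ bit 4 → (0x78>>4)&0x3 = 0x3
len:1 @ bit 6 → (0x78>>6)&0x1 = 0x1
state:1 @ bit 7 → (0x78>>7)&0x1 = 0x0
mode signed 2b, MSB=1: 2 - 4 = -2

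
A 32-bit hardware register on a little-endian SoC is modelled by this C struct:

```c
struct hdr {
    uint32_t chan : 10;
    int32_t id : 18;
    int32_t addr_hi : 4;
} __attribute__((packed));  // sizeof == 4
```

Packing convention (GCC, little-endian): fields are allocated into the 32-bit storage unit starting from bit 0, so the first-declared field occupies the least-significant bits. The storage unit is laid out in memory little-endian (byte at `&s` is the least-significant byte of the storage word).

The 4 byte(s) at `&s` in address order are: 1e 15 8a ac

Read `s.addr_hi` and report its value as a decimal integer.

-6

[0]=0x1e [1]=0x15 [2]=0x8a [3]=0xac (little-endian) → word 0xac8a151e
chan:10 @ bit 0 → (0xac8a151e>>0)&0x3ff = 0x11e
id:18 @ bit 10 → (0xac8a151e>>10)&0x3ffff = 0x32285
addr_hi:4 @ bit 28 → (0xac8a151e>>28)&0xf = 0xa  ←
addr_hi signed 4b, MSB=1: 10 - 16 = -6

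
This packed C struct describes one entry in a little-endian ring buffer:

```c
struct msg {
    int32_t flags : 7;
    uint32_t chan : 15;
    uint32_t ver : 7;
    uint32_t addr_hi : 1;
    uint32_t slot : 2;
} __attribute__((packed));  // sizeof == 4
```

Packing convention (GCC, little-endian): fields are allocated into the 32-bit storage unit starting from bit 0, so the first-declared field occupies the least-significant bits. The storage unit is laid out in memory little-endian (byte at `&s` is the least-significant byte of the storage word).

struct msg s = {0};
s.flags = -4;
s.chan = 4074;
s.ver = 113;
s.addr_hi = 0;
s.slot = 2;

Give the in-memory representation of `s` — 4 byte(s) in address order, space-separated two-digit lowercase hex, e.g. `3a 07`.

[0+:7] flags=-4 & 0x7f = 0x7c; word=0x0000007c
[7+:15] chan=4074 & 0x7fff = 0xfea; word=0x0007f57c
[22+:7] ver=113 & 0x7f = 0x71; word=0x1c47f57c
[29+:1] addr_hi=0 & 0x1 = 0x0; word=0x1c47f57c
[30+:2] slot=2 & 0x3 = 0x2; word=0x9c47f57c
word = 0x9c47f57c → little-endian bytes:
  [0]=0x7c  [1]=0xf5  [2]=0x47  [3]=0x9c

7c f5 47 9c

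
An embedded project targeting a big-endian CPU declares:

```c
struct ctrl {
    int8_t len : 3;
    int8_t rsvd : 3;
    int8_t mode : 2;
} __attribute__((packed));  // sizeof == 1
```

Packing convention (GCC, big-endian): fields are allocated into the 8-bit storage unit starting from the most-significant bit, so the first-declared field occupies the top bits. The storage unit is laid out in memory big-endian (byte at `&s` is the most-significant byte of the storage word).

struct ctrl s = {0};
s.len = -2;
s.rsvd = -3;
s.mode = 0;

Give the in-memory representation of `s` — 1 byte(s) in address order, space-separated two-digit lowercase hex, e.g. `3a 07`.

d4

len (3b) val=-2 bits=0x6 at bit 5: 0xc0
rsvd (3b) val=-3 bits=0x5 at bit 2: 0xd4
mode (2b) val=0 bits=0x0 at bit 0: 0xd4
word = 0xd4 → big-endian bytes:
  [0]=0xd4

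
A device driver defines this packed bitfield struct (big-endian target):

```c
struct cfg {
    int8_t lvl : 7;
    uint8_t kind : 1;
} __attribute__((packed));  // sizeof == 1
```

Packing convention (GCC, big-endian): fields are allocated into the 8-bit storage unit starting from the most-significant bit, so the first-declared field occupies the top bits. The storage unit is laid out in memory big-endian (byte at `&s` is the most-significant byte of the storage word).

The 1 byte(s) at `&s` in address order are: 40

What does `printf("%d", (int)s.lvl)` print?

[0]=0x40 (big-endian) → word 0x40
lvl [1+:7] = (word>>1) & 0x7f = 32  ←
kind [0+:1] = (word>>0) & 0x1 = 0
lvl signed 7b, MSB=0: value = 32

32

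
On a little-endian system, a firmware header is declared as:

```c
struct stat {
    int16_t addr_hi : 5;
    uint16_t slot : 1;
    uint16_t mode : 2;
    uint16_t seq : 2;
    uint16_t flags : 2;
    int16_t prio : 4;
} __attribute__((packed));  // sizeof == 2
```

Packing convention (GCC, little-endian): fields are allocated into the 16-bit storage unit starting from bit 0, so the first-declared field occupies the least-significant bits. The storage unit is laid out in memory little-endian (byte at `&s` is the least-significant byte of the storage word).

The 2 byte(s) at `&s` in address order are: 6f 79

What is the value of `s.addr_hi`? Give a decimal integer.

15

[0]=0x6f [1]=0x79 (little-endian) → word 0x796f
addr_hi:5 @ bit 0 → (0x796f>>0)&0x1f = 0xf  ←
slot:1 @ bit 5 → (0x796f>>5)&0x1 = 0x1
mode:2 @ bit 6 → (0x796f>>6)&0x3 = 0x1
seq:2 @ bit 8 → (0x796f>>8)&0x3 = 0x1
flags:2 @ bit 10 → (0x796f>>10)&0x3 = 0x2
prio:4 @ bit 12 → (0x796f>>12)&0xf = 0x7
addr_hi signed 5b, MSB=0: value = 15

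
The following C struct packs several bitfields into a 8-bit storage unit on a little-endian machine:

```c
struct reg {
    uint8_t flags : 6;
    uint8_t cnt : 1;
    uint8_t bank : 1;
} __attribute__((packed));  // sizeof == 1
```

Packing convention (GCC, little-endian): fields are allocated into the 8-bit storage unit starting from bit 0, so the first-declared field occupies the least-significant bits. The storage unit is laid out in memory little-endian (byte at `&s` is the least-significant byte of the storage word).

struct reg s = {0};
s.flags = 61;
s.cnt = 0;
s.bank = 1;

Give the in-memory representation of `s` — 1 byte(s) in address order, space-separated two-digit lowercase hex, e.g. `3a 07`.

bd

[0+:6] flags=61 & 0x3f = 0x3d; word=0x3d
[6+:1] cnt=0 & 0x1 = 0x0; word=0x3d
[7+:1] bank=1 & 0x1 = 0x1; word=0xbd
word = 0xbd → little-endian bytes:
  [0]=0xbd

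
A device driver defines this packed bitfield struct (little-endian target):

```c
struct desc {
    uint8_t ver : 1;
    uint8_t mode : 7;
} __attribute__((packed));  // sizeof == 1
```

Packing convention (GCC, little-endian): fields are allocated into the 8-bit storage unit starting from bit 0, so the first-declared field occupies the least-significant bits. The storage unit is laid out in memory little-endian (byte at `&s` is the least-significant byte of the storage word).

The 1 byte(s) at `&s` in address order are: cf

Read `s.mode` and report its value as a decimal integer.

[0]=0xcf (little-endian) → word 0xcf
ver:1 @ bit 0 → (0xcf>>0)&0x1 = 0x1
mode:7 @ bit 1 → (0xcf>>1)&0x7f = 0x67  ←

103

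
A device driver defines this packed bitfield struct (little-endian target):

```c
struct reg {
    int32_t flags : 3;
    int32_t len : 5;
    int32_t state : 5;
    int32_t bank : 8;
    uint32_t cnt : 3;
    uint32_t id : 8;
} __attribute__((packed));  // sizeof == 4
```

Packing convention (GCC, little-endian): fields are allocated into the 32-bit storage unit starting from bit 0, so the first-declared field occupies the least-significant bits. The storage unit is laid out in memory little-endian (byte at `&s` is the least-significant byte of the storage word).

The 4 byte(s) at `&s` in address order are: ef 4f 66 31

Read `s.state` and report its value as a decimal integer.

[0]=0xef [1]=0x4f [2]=0x66 [3]=0x31 (little-endian) → word 0x31664fef
flags [0+:3] = (word>>0) & 0x7 = 7
len [3+:5] = (word>>3) & 0x1f = 29
state [8+:5] = (word>>8) & 0x1f = 15  ←
bank [13+:8] = (word>>13) & 0xff = 50
cnt [21+:3] = (word>>21) & 0x7 = 3
id [24+:8] = (word>>24) & 0xff = 49
state signed 5b, MSB=0: value = 15

15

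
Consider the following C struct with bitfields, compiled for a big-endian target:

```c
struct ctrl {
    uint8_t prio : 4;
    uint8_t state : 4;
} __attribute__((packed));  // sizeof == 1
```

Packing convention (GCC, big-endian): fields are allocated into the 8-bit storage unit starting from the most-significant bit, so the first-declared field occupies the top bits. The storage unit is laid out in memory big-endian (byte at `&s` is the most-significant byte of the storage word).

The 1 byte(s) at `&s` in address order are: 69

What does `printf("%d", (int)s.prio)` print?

6

[0]=0x69 (big-endian) → word 0x69
prio:4 @ bit 4 → (0x69>>4)&0xf = 0x6  ←
state:4 @ bit 0 → (0x69>>0)&0xf = 0x9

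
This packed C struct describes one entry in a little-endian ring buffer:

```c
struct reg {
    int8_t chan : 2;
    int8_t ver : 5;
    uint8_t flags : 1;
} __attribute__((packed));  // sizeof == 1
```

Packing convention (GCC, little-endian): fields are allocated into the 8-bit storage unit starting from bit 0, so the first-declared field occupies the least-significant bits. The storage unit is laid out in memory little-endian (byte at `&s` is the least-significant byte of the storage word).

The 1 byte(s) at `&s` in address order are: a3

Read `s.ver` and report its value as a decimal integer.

8

[0]=0xa3 (little-endian) → word 0xa3
chan [0+:2] = (word>>0) & 0x3 = 3
ver [2+:5] = (word>>2) & 0x1f = 8  ←
flags [7+:1] = (word>>7) & 0x1 = 1
ver signed 5b, MSB=0: value = 8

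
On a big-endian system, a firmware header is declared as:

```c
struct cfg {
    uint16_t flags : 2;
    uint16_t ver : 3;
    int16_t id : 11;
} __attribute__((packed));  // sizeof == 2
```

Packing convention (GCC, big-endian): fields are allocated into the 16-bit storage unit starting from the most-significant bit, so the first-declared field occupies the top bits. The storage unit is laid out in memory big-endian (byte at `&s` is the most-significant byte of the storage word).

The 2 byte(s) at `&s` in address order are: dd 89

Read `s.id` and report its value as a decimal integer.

[0]=0xdd [1]=0x89 (big-endian) → word 0xdd89
flags [14+:2] = (word>>14) & 0x3 = 3
ver [11+:3] = (word>>11) & 0x7 = 3
id [0+:11] = (word>>0) & 0x7ff = 1417  ←
id signed 11b, MSB=1: 1417 - 2048 = -631

-631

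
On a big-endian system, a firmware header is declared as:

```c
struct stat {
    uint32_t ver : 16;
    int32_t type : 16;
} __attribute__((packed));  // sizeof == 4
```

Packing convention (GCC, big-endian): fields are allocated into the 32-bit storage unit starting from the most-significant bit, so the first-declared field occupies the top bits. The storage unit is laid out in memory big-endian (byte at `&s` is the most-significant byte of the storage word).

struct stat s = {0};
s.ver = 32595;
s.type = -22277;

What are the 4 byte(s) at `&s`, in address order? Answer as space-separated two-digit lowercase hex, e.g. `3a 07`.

7f 53 a8 fb

ver (16b) val=32595 bits=0x7f53 at bit 16: 0x7f530000
type (16b) val=-22277 bits=0xa8fb at bit 0: 0x7f53a8fb
word = 0x7f53a8fb → big-endian bytes:
  [0]=0x7f  [1]=0x53  [2]=0xa8  [3]=0xfb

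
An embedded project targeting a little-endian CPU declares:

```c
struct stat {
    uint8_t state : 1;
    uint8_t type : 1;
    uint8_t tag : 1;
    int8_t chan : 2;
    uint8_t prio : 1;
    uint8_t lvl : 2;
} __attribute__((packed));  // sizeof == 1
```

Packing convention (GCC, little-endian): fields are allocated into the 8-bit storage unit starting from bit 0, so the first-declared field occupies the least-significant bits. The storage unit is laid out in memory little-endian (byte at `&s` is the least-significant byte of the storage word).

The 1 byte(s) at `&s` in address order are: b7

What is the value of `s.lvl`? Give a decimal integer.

[0]=0xb7 (little-endian) → word 0xb7
state [0+:1] = (word>>0) & 0x1 = 1
type [1+:1] = (word>>1) & 0x1 = 1
tag [2+:1] = (word>>2) & 0x1 = 1
chan [3+:2] = (word>>3) & 0x3 = 2
prio [5+:1] = (word>>5) & 0x1 = 1
lvl [6+:2] = (word>>6) & 0x3 = 2  ←

2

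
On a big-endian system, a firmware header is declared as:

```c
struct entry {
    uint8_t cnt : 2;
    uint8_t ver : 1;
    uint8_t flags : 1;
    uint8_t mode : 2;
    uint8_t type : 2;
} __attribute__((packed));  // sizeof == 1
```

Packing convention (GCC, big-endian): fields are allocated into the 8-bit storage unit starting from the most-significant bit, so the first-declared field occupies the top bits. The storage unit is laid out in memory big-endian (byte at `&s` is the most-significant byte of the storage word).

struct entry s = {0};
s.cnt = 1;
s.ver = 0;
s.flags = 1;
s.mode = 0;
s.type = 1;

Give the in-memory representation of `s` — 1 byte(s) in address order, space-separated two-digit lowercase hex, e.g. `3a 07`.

51

cnt (2b) val=1 bits=0x1 at bit 6: 0x40
ver (1b) val=0 bits=0x0 at bit 5: 0x40
flags (1b) val=1 bits=0x1 at bit 4: 0x50
mode (2b) val=0 bits=0x0 at bit 2: 0x50
type (2b) val=1 bits=0x1 at bit 0: 0x51
word = 0x51 → big-endian bytes:
  [0]=0x51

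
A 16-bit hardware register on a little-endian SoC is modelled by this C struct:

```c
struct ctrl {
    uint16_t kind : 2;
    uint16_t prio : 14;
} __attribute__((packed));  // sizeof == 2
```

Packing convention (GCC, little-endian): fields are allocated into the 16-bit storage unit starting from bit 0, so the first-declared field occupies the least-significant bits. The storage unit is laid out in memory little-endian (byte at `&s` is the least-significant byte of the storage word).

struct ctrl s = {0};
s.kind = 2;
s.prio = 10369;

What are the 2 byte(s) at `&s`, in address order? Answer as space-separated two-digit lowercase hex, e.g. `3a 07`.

06 a2

[0+:2] kind=2 & 0x3 = 0x2; word=0x0002
[2+:14] prio=10369 & 0x3fff = 0x2881; word=0xa206
word = 0xa206 → little-endian bytes:
  [0]=0x06  [1]=0xa2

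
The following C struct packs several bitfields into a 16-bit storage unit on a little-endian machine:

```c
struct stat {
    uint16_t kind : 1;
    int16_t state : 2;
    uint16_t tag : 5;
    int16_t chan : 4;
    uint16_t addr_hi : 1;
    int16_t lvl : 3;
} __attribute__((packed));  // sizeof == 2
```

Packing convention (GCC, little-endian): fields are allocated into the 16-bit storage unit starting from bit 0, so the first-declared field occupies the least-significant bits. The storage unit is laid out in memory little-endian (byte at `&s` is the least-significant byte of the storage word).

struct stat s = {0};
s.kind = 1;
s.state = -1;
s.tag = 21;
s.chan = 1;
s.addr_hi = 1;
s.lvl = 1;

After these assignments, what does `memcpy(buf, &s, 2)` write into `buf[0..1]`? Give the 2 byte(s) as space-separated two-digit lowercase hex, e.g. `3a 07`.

[0+:1] kind=1 & 0x1 = 0x1; word=0x0001
[1+:2] state=-1 & 0x3 = 0x3; word=0x0007
[3+:5] tag=21 & 0x1f = 0x15; word=0x00af
[8+:4] chan=1 & 0xf = 0x1; word=0x01af
[12+:1] addr_hi=1 & 0x1 = 0x1; word=0x11af
[13+:3] lvl=1 & 0x7 = 0x1; word=0x31af
word = 0x31af → little-endian bytes:
  [0]=0xaf  [1]=0x31

af 31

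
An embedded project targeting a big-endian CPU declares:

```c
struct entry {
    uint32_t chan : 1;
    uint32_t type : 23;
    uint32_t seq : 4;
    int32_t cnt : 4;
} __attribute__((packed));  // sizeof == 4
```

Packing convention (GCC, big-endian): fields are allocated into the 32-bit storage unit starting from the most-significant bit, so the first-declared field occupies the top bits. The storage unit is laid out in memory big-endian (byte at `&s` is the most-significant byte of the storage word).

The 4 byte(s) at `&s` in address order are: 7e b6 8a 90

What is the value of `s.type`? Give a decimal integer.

[0]=0x7e [1]=0xb6 [2]=0x8a [3]=0x90 (big-endian) → word 0x7eb68a90
chan:1 @ bit 31 → (0x7eb68a90>>31)&0x1 = 0x0
type:23 @ bit 8 → (0x7eb68a90>>8)&0x7fffff = 0x7eb68a  ←
seq:4 @ bit 4 → (0x7eb68a90>>4)&0xf = 0x9
cnt:4 @ bit 0 → (0x7eb68a90>>0)&0xf = 0x0

8304266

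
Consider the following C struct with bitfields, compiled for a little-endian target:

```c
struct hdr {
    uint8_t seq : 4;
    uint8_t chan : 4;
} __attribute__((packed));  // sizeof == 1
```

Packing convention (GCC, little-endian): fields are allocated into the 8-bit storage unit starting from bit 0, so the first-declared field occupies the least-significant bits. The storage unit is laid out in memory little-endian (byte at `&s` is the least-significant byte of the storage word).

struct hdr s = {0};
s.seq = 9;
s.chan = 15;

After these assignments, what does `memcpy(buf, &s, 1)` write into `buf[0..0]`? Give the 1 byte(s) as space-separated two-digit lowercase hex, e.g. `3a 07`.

f9

seq:4 = 9 → 0x9 << 0 → word 0x09
chan:4 = 15 → 0xf << 4 → word 0xf9
word = 0xf9 → little-endian bytes:
  [0]=0xf9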